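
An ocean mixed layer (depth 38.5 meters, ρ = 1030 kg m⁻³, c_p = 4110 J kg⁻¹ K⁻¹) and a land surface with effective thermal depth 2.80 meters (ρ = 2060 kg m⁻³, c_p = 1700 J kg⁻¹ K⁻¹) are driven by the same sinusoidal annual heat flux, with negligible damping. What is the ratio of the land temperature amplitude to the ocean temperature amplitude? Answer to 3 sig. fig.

C_ocean = 1030 × 4110 × 38.5 = 1.63×10^8 J/(m²·K).
C_land = 2060 × 1700 × 2.80 = 9.81×10^6 J/(m²·K).
Undamped amplitude ∝ 1/C, so A_land/A_ocean = C_ocean/C_land = 16.6.

16.6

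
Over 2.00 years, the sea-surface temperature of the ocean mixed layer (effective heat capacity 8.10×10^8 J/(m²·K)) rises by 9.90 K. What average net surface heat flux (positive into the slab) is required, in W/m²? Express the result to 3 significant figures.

Areal heat capacity C = 8.10×10^8 J/(m²·K) (given).
Required heat per unit area: Q = C ΔT = 8.10×10^8 × 9.90 = 8.02×10^9 J/m².
Flux F = Q / Δt = 8.02×10^9 / 6.31×10^7 s = 127 W/m².

127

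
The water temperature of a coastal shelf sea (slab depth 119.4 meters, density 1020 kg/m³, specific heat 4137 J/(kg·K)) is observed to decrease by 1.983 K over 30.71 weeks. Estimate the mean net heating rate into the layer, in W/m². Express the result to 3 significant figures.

-53.8

Areal heat capacity C = ρ c_p D = 1020 × 4137 × 119.4 = 5.04×10^8 J/(m^2 K).
Required heat per unit area: Q = C ΔT = 5.04×10^8 × -1.983 = -9.99×10^8 J/m².
Flux F = Q / Δt = -9.99×10^8 / 1.86×10^7 s = -53.8 W/m².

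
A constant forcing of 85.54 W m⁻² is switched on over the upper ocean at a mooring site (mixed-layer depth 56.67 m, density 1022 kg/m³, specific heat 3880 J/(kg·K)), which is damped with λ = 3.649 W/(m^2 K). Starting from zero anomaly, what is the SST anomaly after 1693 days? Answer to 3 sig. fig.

Areal heat capacity C = ρ c_p D = 1022 × 3880 × 56.67 = 2.25×10^8 J/(m^2 K).
τ = C / λ = 2.25×10^8 / 3.649 = 6.16×10^7 s.
Equilibrium anomaly ΔT_eq = F / λ = 85.54 / 3.649 = 23.4 K.
t = 1693 days = 1.46×10^8 s, so t/τ = 2.38.
ΔT(t) = ΔT_eq (1 − e^(−t/τ)) = 23.4 × (1 − e^−2.38) = 21.3 K.

21.3 K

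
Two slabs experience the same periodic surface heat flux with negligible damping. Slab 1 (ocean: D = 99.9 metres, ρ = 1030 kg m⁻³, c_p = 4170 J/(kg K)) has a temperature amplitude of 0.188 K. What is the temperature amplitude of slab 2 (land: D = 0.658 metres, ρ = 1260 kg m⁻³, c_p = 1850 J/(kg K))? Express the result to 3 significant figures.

C_ocean = 4.29×10^8 J/(m²·K); C_land = 1.53×10^6 J/(m²·K).
A ∝ 1/C ⇒ A_land = A_ocean × C_ocean/C_land = 0.188 × 280 = 52.6 K.

52.6 K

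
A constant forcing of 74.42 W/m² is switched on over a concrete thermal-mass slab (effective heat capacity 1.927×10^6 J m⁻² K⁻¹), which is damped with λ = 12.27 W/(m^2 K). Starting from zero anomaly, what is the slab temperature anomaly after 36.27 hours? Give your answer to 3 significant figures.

Areal heat capacity C = 1.927×10^6 J m⁻² K⁻¹ (given).
τ = C / λ = 1.93×10^6 / 12.27 = 1.57×10^5 s.
Equilibrium anomaly ΔT_eq = F / λ = 74.42 / 12.27 = 6.07 K.
t = 36.27 hours = 1.31×10^5 s, so t/τ = 0.831.
ΔT(t) = ΔT_eq (1 − e^(−t/τ)) = 6.07 × (1 − e^−0.831) = 3.42 K.

3.42 K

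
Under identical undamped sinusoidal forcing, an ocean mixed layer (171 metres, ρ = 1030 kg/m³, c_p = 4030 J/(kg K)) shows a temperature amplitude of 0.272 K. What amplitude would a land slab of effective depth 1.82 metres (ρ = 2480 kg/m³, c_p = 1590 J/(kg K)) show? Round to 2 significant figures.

C_ocean = 7.10×10^8 J/(m²·K); C_land = 7.18×10^6 J/(m²·K).
A ∝ 1/C ⇒ A_land = A_ocean × C_ocean/C_land = 0.272 × 98.9 = 26.9 K.

27 K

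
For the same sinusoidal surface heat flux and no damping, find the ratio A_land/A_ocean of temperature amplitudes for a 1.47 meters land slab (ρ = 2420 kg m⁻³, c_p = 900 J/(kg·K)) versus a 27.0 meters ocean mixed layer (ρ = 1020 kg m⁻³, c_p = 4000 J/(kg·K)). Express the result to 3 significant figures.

34.4

C_ocean = 1020 × 4000 × 27.0 = 1.10×10^8 J/(m²·K).
C_land = 2420 × 900 × 1.47 = 3.20×10^6 J/(m²·K).
Undamped amplitude ∝ 1/C, so A_land/A_ocean = C_ocean/C_land = 34.4.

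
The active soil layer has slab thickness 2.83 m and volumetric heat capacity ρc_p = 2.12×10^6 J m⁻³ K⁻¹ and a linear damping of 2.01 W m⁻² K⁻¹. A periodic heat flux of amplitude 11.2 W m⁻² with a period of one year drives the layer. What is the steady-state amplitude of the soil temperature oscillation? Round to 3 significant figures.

Areal heat capacity C = ρc_p × D = 2.12×10^6 × 2.83 = 6.00×10^6 J m⁻² K⁻¹.
Angular frequency ω = 2π / T = 2π / 3.15×10^7 s = 1.99×10^-7 s⁻¹.
√((Cω)² + λ²) = √((1.20)² + 2.01²) = 2.34 W/(m²·K).
Amplitude A = F₀ / √((Cω)²+λ²) = 11.2 / 2.34 = 4.79 K.

4.79 K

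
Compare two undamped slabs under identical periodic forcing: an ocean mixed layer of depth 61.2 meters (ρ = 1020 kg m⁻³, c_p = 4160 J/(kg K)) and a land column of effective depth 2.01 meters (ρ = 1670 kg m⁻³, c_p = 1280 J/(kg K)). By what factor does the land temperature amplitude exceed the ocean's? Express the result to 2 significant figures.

60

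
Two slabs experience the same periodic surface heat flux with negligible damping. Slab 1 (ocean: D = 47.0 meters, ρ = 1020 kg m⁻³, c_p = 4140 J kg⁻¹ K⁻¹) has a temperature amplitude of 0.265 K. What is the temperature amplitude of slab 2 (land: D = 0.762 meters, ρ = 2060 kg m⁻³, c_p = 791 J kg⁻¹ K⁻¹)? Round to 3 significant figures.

C_ocean = 1.98×10^8 J/(m²·K); C_land = 1.24×10^6 J/(m²·K).
A ∝ 1/C ⇒ A_land = A_ocean × C_ocean/C_land = 0.265 × 160 = 42.4 K.

42.4 K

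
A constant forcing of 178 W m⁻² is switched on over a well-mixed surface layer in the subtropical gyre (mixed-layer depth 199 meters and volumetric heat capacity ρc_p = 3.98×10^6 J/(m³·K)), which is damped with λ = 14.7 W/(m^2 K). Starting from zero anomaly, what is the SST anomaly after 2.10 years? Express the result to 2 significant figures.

8.6 K

Areal heat capacity C = ρc_p × D = 3.98×10^6 × 199 = 7.92×10^8 J/(m²·K).
τ = C / λ = 7.92×10^8 / 14.7 = 5.39×10^7 s.
Equilibrium anomaly ΔT_eq = F / λ = 178 / 14.7 = 12.1 K.
t = 2.10 years = 6.63×10^7 s, so t/τ = 1.23.
ΔT(t) = ΔT_eq (1 − e^(−t/τ)) = 12.1 × (1 − e^−1.23) = 8.57 K.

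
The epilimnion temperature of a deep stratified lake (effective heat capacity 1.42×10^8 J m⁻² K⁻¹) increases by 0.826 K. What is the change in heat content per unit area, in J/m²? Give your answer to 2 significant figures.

Areal heat capacity C = 1.42×10^8 J m⁻² K⁻¹ (given).
ΔQ = C ΔT = 1.42×10^8 × 0.826 = 1.17×10^8 J/m².

1.2×10^8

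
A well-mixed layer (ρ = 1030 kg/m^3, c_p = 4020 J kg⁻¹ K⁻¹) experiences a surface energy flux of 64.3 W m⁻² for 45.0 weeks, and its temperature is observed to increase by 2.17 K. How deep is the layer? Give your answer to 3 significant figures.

Heat input Q = F Δt = 64.3 × 2.72×10^7 s = 1.75×10^9 J/m².
Required areal heat capacity C = Q / ΔT = 8.06×10^8 J/(m²·K).
Depth D = C / (ρ c_p) = 8.06×10^8 / (1030 × 4020) = 195 m.

195 m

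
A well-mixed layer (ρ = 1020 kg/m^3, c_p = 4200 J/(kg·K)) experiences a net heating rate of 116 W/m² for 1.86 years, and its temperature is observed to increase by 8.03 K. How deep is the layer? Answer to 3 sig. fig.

198 m

Heat input Q = F Δt = 116 × 5.87×10^7 s = 6.81×10^9 J/m².
Required areal heat capacity C = Q / ΔT = 8.48×10^8 J/(m²·K).
Depth D = C / (ρ c_p) = 8.48×10^8 / (1020 × 4200) = 198 m.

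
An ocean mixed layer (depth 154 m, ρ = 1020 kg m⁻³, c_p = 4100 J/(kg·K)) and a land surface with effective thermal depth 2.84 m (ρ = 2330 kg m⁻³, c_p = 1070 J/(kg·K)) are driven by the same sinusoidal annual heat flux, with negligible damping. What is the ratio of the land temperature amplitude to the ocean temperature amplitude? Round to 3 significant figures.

91.0

C_ocean = 1020 × 4100 × 154 = 6.44×10^8 J/(m²·K).
C_land = 2330 × 1070 × 2.84 = 7.08×10^6 J/(m²·K).
Undamped amplitude ∝ 1/C, so A_land/A_ocean = C_ocean/C_land = 91.0.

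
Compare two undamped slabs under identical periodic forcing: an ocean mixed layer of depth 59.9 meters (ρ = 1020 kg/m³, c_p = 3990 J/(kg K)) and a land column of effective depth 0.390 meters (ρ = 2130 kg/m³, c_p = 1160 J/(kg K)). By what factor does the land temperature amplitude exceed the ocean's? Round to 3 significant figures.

253

C_ocean = 1020 × 3990 × 59.9 = 2.44×10^8 J/(m²·K).
C_land = 2130 × 1160 × 0.390 = 9.64×10^5 J/(m²·K).
Undamped amplitude ∝ 1/C, so A_land/A_ocean = C_ocean/C_land = 253.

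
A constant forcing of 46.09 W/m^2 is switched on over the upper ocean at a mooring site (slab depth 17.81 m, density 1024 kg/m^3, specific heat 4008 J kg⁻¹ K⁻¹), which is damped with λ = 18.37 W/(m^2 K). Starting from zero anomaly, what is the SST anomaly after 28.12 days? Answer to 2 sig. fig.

Areal heat capacity C = ρ c_p D = 1024 × 4008 × 17.81 = 7.31×10^7 J/(m^2 K).
τ = C / λ = 7.31×10^7 / 18.37 = 3.98×10^6 s.
Equilibrium anomaly ΔT_eq = F / λ = 46.09 / 18.37 = 2.51 K.
t = 28.12 days = 2.43×10^6 s, so t/τ = 0.611.
ΔT(t) = ΔT_eq (1 − e^(−t/τ)) = 2.51 × (1 − e^−0.611) = 1.15 K.

1.1 K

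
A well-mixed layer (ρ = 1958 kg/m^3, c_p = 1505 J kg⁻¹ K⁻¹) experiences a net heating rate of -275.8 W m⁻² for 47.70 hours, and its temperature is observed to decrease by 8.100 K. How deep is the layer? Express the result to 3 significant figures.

1.98 m

Heat input Q = F Δt = -275.8 × 1.72×10^5 s = -4.74×10^7 J/m².
Required areal heat capacity C = Q / ΔT = 5.85×10^6 J/(m²·K).
Depth D = C / (ρ c_p) = 5.85×10^6 / (1958 × 1505) = 1.98 m.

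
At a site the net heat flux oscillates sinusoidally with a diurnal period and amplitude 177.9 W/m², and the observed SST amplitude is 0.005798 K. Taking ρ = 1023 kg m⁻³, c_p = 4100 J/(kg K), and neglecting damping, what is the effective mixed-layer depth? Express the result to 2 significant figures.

ω = 2π / 86400 s = 7.27×10^-5 s⁻¹.
Required C = F₀ / (A ω) = 177.9 / (0.005798 × 7.27×10^-5) = 4.22×10^8 J/(m²·K).
D = C / (ρ c_p) = 4.22×10^8 / (1023 × 4100) = 101 m.

100 m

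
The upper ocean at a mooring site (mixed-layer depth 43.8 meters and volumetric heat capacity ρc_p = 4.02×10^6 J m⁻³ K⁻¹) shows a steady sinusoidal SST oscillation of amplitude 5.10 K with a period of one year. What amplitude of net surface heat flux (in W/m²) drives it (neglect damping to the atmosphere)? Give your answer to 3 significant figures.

179

Areal heat capacity C = ρc_p × D = 4.02×10^6 × 43.8 = 1.76×10^8 J m⁻² K⁻¹.
ω = 2π / 3.15×10^7 s = 1.99×10^-7 s⁻¹.
Cω = 1.76×10^8 × 1.99×10^-7 = 35.1 W/(m²·K).
F₀ = A × Cω = 5.10 × 35.1 = 179 W/m².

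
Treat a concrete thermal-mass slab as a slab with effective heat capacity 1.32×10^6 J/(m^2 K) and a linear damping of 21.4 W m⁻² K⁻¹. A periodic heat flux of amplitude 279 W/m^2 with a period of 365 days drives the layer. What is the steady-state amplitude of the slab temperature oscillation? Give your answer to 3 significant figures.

Areal heat capacity C = 1.32×10^6 J/(m^2 K) (given).
Angular frequency ω = 2π / T = 2π / 3.15×10^7 s = 1.99×10^-7 s⁻¹.
√((Cω)² + λ²) = √((0.263)² + 21.4²) = 21.4 W/(m²·K).
Amplitude A = F₀ / √((Cω)²+λ²) = 279 / 21.4 = 13.0 K.

13.0 K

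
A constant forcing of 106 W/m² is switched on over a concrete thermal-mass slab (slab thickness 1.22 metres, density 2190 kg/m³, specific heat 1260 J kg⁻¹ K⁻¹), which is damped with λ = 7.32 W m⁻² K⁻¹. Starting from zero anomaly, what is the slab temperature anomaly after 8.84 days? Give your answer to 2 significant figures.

Areal heat capacity C = ρ c_p D = 2190 × 1260 × 1.22 = 3.37×10^6 J/(m²·K).
τ = C / λ = 3.37×10^6 / 7.32 = 4.60×10^5 s.
Equilibrium anomaly ΔT_eq = F / λ = 106 / 7.32 = 14.5 K.
t = 8.84 days = 7.64×10^5 s, so t/τ = 1.66.
ΔT(t) = ΔT_eq (1 − e^(−t/τ)) = 14.5 × (1 − e^−1.66) = 11.7 K.

12 K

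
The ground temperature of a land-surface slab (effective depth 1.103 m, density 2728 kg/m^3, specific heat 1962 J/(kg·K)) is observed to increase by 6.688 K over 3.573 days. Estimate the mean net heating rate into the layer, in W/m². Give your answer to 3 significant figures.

Areal heat capacity C = ρ c_p D = 2728 × 1962 × 1.103 = 5.90×10^6 J m⁻² K⁻¹.
Required heat per unit area: Q = C ΔT = 5.90×10^6 × 6.688 = 3.95×10^7 J/m².
Flux F = Q / Δt = 3.95×10^7 / 3.09×10^5 s = 128 W/m².

128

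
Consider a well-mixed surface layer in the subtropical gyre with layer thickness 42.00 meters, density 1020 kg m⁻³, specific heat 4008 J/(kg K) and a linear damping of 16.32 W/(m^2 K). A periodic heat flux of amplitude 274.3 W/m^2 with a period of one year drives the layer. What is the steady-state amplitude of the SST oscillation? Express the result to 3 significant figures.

7.24 K

Areal heat capacity C = ρ c_p D = 1020 × 4008 × 42.00 = 1.72×10^8 J m⁻² K⁻¹.
Angular frequency ω = 2π / T = 2π / 3.15×10^7 s = 1.99×10^-7 s⁻¹.
√((Cω)² + λ²) = √((34.2)² + 16.32²) = 37.9 W/(m²·K).
Amplitude A = F₀ / √((Cω)²+λ²) = 274.3 / 37.9 = 7.24 K.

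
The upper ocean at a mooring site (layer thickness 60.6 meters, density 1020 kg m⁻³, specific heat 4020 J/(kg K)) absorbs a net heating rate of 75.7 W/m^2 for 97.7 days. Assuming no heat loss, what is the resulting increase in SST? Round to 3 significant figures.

Areal heat capacity C = ρ c_p D = 1020 × 4020 × 60.6 = 2.48×10^8 J/(m²·K).
Net heat input Q = F Δt = 75.7 × (97.7 days × 86400 s/day) = 6.39×10^8 J/m².
ΔT = Q / C = 6.39×10^8 / 2.48×10^8 = 2.57 K.

2.57 K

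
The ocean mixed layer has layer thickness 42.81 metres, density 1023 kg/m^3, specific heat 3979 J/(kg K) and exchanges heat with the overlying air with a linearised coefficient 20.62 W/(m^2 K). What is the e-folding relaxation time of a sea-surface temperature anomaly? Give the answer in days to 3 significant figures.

97.8 days

Areal heat capacity C = ρ c_p D = 1023 × 3979 × 42.81 = 1.74×10^8 J m⁻² K⁻¹.
Relaxation time τ = C / λ = 1.74×10^8 / 20.62 = 8.45×10^6 s.
In days: 8.45×10^6 s / (86400 s/day) = 97.8 days.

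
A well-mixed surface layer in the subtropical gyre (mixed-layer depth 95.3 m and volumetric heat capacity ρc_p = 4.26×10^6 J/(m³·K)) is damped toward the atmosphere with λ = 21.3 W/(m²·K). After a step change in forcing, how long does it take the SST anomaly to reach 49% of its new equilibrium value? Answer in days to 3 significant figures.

Areal heat capacity C = ρc_p × D = 4.26×10^6 × 95.3 = 4.06×10^8 J/(m^2 K).
τ = C / λ = 4.06×10^8 / 21.3 = 1.91×10^7 s.
Fraction reached: 1 − e^(−t/τ) = 0.49 ⇒ t = −τ ln(1 − 0.49) = τ × 0.673.
t = 1.28×10^7 s = 149 days.

149 days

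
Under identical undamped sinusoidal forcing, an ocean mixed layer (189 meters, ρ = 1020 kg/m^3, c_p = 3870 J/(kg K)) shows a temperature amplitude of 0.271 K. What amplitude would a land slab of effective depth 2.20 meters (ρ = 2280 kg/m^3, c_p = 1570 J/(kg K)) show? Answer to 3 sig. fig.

25.7 K

C_ocean = 7.46×10^8 J/(m²·K); C_land = 7.88×10^6 J/(m²·K).
A ∝ 1/C ⇒ A_land = A_ocean × C_ocean/C_land = 0.271 × 94.7 = 25.7 K.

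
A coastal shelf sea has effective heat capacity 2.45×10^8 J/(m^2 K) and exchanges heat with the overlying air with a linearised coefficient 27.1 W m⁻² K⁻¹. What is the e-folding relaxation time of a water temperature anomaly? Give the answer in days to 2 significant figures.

100 days

Areal heat capacity C = 2.45×10^8 J/(m^2 K) (given).
Relaxation time τ = C / λ = 2.45×10^8 / 27.1 = 9.04×10^6 s.
In days: 9.04×10^6 s / (86400 s/day) = 105 days.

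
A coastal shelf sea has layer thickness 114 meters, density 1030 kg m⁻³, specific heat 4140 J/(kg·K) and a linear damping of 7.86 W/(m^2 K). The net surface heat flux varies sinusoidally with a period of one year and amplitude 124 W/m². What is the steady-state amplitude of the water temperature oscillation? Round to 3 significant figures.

Areal heat capacity C = ρ c_p D = 1030 × 4140 × 114 = 4.86×10^8 J/(m^2 K).
Angular frequency ω = 2π / T = 2π / 3.15×10^7 s = 1.99×10^-7 s⁻¹.
√((Cω)² + λ²) = √((96.9)² + 7.86²) = 97.2 W/(m²·K).
Amplitude A = F₀ / √((Cω)²+λ²) = 124 / 97.2 = 1.28 K.

1.28 K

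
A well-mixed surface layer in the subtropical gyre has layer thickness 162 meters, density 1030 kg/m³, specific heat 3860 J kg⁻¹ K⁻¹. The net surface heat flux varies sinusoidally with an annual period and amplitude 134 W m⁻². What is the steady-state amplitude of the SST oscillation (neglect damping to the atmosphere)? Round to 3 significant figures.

Areal heat capacity C = ρ c_p D = 1030 × 3860 × 162 = 6.44×10^8 J/(m^2 K).
Angular frequency ω = 2π / T = 2π / 3.15×10^7 s = 1.99×10^-7 s⁻¹.
Cω = 6.44×10^8 × 1.99×10^-7 = 128 W/(m²·K).
Amplitude A = F₀ / (Cω) = 134 / 128 = 1.04 K.

1.04 K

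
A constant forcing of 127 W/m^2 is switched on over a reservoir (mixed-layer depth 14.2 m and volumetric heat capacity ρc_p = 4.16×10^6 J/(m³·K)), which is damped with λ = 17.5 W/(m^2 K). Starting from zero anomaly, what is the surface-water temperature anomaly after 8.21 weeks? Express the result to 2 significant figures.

5.6 K

Areal heat capacity C = ρc_p × D = 4.16×10^6 × 14.2 = 5.91×10^7 J/(m^2 K).
τ = C / λ = 5.91×10^7 / 17.5 = 3.38×10^6 s.
Equilibrium anomaly ΔT_eq = F / λ = 127 / 17.5 = 7.26 K.
t = 8.21 weeks = 4.97×10^6 s, so t/τ = 1.47.
ΔT(t) = ΔT_eq (1 − e^(−t/τ)) = 7.26 × (1 − e^−1.47) = 5.59 K.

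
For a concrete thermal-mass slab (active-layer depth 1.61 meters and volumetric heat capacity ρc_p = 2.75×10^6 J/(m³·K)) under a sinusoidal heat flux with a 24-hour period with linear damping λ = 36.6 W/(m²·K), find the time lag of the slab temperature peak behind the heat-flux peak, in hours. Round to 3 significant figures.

Areal heat capacity C = ρc_p × D = 2.75×10^6 × 1.61 = 4.43×10^6 J/(m²·K).
ω = 2π / 86400 s = 7.27×10^-5 s⁻¹.
Phase lag φ = arctan(Cω/λ) = arctan(322/36.6) = 1.46 rad.
Time lag = φ / ω = 1.46 / 7.27×10^-5 = 20000 s = 5.57 hours.

5.57 hours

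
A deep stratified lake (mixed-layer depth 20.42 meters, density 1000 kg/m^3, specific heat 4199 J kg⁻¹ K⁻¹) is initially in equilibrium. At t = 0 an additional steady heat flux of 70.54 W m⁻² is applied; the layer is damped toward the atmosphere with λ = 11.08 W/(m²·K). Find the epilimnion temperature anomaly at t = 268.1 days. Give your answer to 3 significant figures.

6.05 K

Areal heat capacity C = ρ c_p D = 1000 × 4199 × 20.42 = 8.57×10^7 J/(m²·K).
τ = C / λ = 8.57×10^7 / 11.08 = 7.74×10^6 s.
Equilibrium anomaly ΔT_eq = F / λ = 70.54 / 11.08 = 6.37 K.
t = 268.1 days = 2.32×10^7 s, so t/τ = 2.99.
ΔT(t) = ΔT_eq (1 − e^(−t/τ)) = 6.37 × (1 − e^−2.99) = 6.05 K.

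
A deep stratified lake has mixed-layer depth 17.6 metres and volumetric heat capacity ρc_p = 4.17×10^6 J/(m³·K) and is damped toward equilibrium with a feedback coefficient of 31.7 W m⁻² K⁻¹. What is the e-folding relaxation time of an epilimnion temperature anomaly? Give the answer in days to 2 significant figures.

27 days

Areal heat capacity C = ρc_p × D = 4.17×10^6 × 17.6 = 7.34×10^7 J m⁻² K⁻¹.
Relaxation time τ = C / λ = 7.34×10^7 / 31.7 = 2.32×10^6 s.
In days: 2.32×10^6 s / (86400 s/day) = 26.8 days.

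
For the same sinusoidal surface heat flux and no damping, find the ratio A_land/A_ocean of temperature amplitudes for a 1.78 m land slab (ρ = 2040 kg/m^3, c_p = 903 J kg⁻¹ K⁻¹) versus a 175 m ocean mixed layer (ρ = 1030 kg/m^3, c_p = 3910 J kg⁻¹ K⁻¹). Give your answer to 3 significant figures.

215

C_ocean = 1030 × 3910 × 175 = 7.05×10^8 J/(m²·K).
C_land = 2040 × 903 × 1.78 = 3.28×10^6 J/(m²·K).
Undamped amplitude ∝ 1/C, so A_land/A_ocean = C_ocean/C_land = 215.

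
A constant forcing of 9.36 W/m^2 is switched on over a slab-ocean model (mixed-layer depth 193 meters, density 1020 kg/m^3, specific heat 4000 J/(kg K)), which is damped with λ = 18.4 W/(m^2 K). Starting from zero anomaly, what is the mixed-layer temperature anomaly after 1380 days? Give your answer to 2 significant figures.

Areal heat capacity C = ρ c_p D = 1020 × 4000 × 193 = 7.87×10^8 J/(m^2 K).
τ = C / λ = 7.87×10^8 / 18.4 = 4.28×10^7 s.
Equilibrium anomaly ΔT_eq = F / λ = 9.36 / 18.4 = 0.509 K.
t = 1380 days = 1.19×10^8 s, so t/τ = 2.79.
ΔT(t) = ΔT_eq (1 − e^(−t/τ)) = 0.509 × (1 − e^−2.79) = 0.477 K.

0.48 K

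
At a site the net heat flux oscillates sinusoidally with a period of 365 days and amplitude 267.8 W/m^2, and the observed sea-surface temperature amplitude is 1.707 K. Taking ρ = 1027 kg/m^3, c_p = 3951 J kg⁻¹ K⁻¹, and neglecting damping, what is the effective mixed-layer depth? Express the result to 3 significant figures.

ω = 2π / 3.15×10^7 s = 1.99×10^-7 s⁻¹.
Required C = F₀ / (A ω) = 267.8 / (1.707 × 1.99×10^-7) = 7.87×10^8 J/(m²·K).
D = C / (ρ c_p) = 7.87×10^8 / (1027 × 3951) = 194 m.

194 m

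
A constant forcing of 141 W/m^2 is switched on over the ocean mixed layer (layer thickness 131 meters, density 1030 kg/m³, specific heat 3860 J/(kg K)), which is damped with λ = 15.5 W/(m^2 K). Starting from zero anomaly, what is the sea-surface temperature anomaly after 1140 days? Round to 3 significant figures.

Areal heat capacity C = ρ c_p D = 1030 × 3860 × 131 = 5.21×10^8 J/(m²·K).
τ = C / λ = 5.21×10^8 / 15.5 = 3.36×10^7 s.
Equilibrium anomaly ΔT_eq = F / λ = 141 / 15.5 = 9.10 K.
t = 1140 days = 9.85×10^7 s, so t/τ = 2.93.
ΔT(t) = ΔT_eq (1 − e^(−t/τ)) = 9.10 × (1 − e^−2.93) = 8.61 K.

8.61 K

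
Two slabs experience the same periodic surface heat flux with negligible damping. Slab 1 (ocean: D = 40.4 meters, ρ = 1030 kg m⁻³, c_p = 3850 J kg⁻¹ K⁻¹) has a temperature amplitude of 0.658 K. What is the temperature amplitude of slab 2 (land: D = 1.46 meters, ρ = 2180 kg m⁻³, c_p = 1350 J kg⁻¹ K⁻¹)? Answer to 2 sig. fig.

C_ocean = 1.60×10^8 J/(m²·K); C_land = 4.30×10^6 J/(m²·K).
A ∝ 1/C ⇒ A_land = A_ocean × C_ocean/C_land = 0.658 × 37.3 = 24.5 K.

25 K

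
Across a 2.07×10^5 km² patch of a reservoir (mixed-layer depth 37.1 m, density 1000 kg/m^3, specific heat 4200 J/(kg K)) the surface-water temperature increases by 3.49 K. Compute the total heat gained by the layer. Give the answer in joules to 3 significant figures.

Areal heat capacity C = ρ c_p D = 1000 × 4200 × 37.1 = 1.56×10^8 J/(m^2 K).
Heat per unit area: q = C ΔT = 1.56×10^8 × 3.49 = 5.44×10^8 J/m².
Total heat: Q = q × A = 5.44×10^8 × (2.07×10^5 × 10⁶ m²) = 1.13×10^20 J.

1.13×10^20 J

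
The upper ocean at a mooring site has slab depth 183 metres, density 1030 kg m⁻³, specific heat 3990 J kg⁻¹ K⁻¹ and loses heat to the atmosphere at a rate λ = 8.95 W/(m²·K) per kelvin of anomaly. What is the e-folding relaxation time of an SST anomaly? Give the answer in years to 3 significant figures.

2.66 years

Areal heat capacity C = ρ c_p D = 1030 × 3990 × 183 = 7.52×10^8 J/(m^2 K).
Relaxation time τ = C / λ = 7.52×10^8 / 8.95 = 8.40×10^7 s.
In years: 8.40×10^7 s / (3.156×10^7 s/year) = 2.66 years.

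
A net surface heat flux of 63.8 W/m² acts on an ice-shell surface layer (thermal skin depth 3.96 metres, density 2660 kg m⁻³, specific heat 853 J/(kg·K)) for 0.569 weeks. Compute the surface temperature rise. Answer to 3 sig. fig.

Areal heat capacity C = ρ c_p D = 2660 × 853 × 3.96 = 8.99×10^6 J/(m²·K).
Net heat input Q = F Δt = 63.8 × (0.569 weeks × 6.048×10^5 s/week) = 2.20×10^7 J/m².
ΔT = Q / C = 2.20×10^7 / 8.99×10^6 = 2.44 K.

2.44 K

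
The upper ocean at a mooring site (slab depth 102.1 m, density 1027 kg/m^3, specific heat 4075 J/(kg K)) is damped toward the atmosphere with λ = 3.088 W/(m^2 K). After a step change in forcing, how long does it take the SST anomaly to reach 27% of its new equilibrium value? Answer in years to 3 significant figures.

Areal heat capacity C = ρ c_p D = 1027 × 4075 × 102.1 = 4.27×10^8 J m⁻² K⁻¹.
τ = C / λ = 4.27×10^8 / 3.088 = 1.38×10^8 s.
Fraction reached: 1 − e^(−t/τ) = 0.27 ⇒ t = −τ ln(1 − 0.27) = τ × 0.315.
t = 4.35×10^7 s = 1.38 years.

1.38 years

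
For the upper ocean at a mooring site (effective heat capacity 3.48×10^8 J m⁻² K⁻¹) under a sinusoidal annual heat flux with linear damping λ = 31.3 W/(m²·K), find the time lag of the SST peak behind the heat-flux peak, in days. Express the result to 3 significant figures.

66.6 days

Areal heat capacity C = 3.48×10^8 J m⁻² K⁻¹ (given).
ω = 2π / 3.15×10^7 s = 1.99×10^-7 s⁻¹.
Phase lag φ = arctan(Cω/λ) = arctan(69.3/31.3) = 1.15 rad.
Time lag = φ / ω = 1.15 / 1.99×10^-7 = 5.76×10^6 s = 66.6 days.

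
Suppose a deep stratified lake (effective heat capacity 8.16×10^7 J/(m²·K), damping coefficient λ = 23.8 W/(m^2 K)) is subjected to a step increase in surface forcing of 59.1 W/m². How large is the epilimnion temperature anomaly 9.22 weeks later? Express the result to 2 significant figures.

2.0 K

Areal heat capacity C = 8.16×10^7 J/(m²·K) (given).
τ = C / λ = 8.16×10^7 / 23.8 = 3.43×10^6 s.
Equilibrium anomaly ΔT_eq = F / λ = 59.1 / 23.8 = 2.48 K.
t = 9.22 weeks = 5.58×10^6 s, so t/τ = 1.63.
ΔT(t) = ΔT_eq (1 − e^(−t/τ)) = 2.48 × (1 − e^−1.63) = 1.99 K.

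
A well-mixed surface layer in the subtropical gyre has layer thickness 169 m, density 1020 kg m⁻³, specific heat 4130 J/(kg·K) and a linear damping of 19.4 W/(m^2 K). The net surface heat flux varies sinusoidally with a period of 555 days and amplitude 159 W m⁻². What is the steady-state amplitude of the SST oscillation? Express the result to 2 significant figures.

1.7 K

Areal heat capacity C = ρ c_p D = 1020 × 4130 × 169 = 7.12×10^8 J/(m^2 K).
Angular frequency ω = 2π / T = 2π / 4.80×10^7 s = 1.31×10^-7 s⁻¹.
√((Cω)² + λ²) = √((93.3)² + 19.4²) = 95.3 W/(m²·K).
Amplitude A = F₀ / √((Cω)²+λ²) = 159 / 95.3 = 1.67 K.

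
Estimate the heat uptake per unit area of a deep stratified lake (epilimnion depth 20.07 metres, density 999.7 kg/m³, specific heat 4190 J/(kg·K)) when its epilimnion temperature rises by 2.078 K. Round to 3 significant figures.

Areal heat capacity C = ρ c_p D = 999.7 × 4190 × 20.07 = 8.41×10^7 J m⁻² K⁻¹.
ΔQ = C ΔT = 8.41×10^7 × 2.078 = 1.75×10^8 J/m².

1.75×10^8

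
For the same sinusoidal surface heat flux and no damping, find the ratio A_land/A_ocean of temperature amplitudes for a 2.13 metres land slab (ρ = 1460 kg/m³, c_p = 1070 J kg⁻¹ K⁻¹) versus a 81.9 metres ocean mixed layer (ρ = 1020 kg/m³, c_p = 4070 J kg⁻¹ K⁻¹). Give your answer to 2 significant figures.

100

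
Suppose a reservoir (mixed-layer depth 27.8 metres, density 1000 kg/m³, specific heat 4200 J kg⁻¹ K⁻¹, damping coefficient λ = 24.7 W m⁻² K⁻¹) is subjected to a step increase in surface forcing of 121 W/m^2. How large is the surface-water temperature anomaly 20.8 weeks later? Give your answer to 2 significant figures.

4.6 K

Areal heat capacity C = ρ c_p D = 1000 × 4200 × 27.8 = 1.17×10^8 J m⁻² K⁻¹.
τ = C / λ = 1.17×10^8 / 24.7 = 4.73×10^6 s.
Equilibrium anomaly ΔT_eq = F / λ = 121 / 24.7 = 4.90 K.
t = 20.8 weeks = 1.26×10^7 s, so t/τ = 2.66.
ΔT(t) = ΔT_eq (1 − e^(−t/τ)) = 4.90 × (1 − e^−2.66) = 4.56 K.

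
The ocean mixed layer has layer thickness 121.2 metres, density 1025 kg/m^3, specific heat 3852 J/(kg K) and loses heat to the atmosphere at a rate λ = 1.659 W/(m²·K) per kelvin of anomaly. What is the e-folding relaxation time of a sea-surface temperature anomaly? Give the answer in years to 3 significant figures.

Areal heat capacity C = ρ c_p D = 1025 × 3852 × 121.2 = 4.79×10^8 J m⁻² K⁻¹.
Relaxation time τ = C / λ = 4.79×10^8 / 1.659 = 2.88×10^8 s.
In years: 2.88×10^8 s / (3.156×10^7 s/year) = 9.14 years.

9.14 years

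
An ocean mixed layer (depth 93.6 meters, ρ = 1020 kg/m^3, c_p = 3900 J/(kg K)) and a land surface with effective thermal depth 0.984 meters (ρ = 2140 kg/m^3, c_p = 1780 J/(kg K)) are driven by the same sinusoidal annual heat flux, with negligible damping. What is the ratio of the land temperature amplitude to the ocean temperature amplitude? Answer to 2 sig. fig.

C_ocean = 1020 × 3900 × 93.6 = 3.72×10^8 J/(m²·K).
C_land = 2140 × 1780 × 0.984 = 3.75×10^6 J/(m²·K).
Undamped amplitude ∝ 1/C, so A_land/A_ocean = C_ocean/C_land = 99.3.

99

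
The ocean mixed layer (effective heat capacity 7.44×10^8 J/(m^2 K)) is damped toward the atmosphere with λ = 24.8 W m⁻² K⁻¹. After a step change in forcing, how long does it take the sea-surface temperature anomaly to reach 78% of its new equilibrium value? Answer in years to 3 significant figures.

Areal heat capacity C = 7.44×10^8 J/(m^2 K) (given).
τ = C / λ = 7.44×10^8 / 24.8 = 3.00×10^7 s.
Fraction reached: 1 − e^(−t/τ) = 0.78 ⇒ t = −τ ln(1 − 0.78) = τ × 1.51.
t = 4.54×10^7 s = 1.44 years.

1.44 years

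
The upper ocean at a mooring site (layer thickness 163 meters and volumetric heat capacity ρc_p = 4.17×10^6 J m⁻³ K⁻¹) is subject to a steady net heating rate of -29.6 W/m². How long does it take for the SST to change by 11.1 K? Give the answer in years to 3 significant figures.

8.08 years

Areal heat capacity C = ρc_p × D = 4.17×10^6 × 163 = 6.80×10^8 J/(m²·K).
Time required: Δt = C ΔT / F = 6.80×10^8 × -11.1 / -29.6 = 2.55×10^8 s.
In years: 2.55×10^8 s / (3.156×10^7 s/year) = 8.08 years.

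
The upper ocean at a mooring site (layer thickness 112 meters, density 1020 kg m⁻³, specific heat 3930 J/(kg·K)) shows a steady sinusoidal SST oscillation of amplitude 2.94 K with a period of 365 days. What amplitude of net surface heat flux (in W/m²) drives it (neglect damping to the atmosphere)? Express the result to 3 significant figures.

263

Areal heat capacity C = ρ c_p D = 1020 × 3930 × 112 = 4.49×10^8 J m⁻² K⁻¹.
ω = 2π / 3.15×10^7 s = 1.99×10^-7 s⁻¹.
Cω = 4.49×10^8 × 1.99×10^-7 = 89.5 W/(m²·K).
F₀ = A × Cω = 2.94 × 89.5 = 263 W/m².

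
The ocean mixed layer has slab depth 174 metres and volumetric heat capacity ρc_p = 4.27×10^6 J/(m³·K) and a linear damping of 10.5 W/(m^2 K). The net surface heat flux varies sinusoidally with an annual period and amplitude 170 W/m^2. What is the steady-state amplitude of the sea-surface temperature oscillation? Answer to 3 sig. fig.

Areal heat capacity C = ρc_p × D = 4.27×10^6 × 174 = 7.43×10^8 J/(m²·K).
Angular frequency ω = 2π / T = 2π / 3.15×10^7 s = 1.99×10^-7 s⁻¹.
√((Cω)² + λ²) = √((148)² + 10.5²) = 148 W/(m²·K).
Amplitude A = F₀ / √((Cω)²+λ²) = 170 / 148 = 1.15 K.

1.15 K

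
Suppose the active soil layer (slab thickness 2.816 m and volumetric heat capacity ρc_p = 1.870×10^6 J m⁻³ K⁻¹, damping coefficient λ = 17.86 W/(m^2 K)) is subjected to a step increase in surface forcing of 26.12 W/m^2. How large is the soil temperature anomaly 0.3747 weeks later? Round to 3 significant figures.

Areal heat capacity C = ρc_p × D = 1.870×10^6 × 2.816 = 5.27×10^6 J m⁻² K⁻¹.
τ = C / λ = 5.27×10^6 / 17.86 = 2.95×10^5 s.
Equilibrium anomaly ΔT_eq = F / λ = 26.12 / 17.86 = 1.46 K.
t = 0.3747 weeks = 2.27×10^5 s, so t/τ = 0.769.
ΔT(t) = ΔT_eq (1 − e^(−t/τ)) = 1.46 × (1 − e^−0.769) = 0.784 K.

0.784 K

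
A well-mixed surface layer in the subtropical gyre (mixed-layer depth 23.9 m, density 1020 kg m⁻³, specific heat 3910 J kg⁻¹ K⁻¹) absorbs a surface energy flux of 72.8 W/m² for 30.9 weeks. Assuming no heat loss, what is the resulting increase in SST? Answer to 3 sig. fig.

Areal heat capacity C = ρ c_p D = 1020 × 3910 × 23.9 = 9.53×10^7 J m⁻² K⁻¹.
Net heat input Q = F Δt = 72.8 × (30.9 weeks × 6.048×10^5 s/week) = 1.36×10^9 J/m².
ΔT = Q / C = 1.36×10^9 / 9.53×10^7 = 14.3 K.

14.3 K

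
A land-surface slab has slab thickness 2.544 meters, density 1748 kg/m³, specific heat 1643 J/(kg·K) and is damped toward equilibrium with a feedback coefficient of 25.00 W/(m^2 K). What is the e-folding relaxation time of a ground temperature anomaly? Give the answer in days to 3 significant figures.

Areal heat capacity C = ρ c_p D = 1748 × 1643 × 2.544 = 7.31×10^6 J/(m²·K).
Relaxation time τ = C / λ = 7.31×10^6 / 25.00 = 2.92×10^5 s.
In days: 2.92×10^5 s / (86400 s/day) = 3.38 days.

3.38 days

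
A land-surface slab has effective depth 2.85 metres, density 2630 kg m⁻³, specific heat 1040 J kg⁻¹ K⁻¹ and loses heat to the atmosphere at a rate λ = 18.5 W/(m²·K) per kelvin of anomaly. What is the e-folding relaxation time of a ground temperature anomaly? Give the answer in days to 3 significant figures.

4.88 days

Areal heat capacity C = ρ c_p D = 2630 × 1040 × 2.85 = 7.80×10^6 J/(m^2 K).
Relaxation time τ = C / λ = 7.80×10^6 / 18.5 = 4.21×10^5 s.
In days: 4.21×10^5 s / (86400 s/day) = 4.88 days.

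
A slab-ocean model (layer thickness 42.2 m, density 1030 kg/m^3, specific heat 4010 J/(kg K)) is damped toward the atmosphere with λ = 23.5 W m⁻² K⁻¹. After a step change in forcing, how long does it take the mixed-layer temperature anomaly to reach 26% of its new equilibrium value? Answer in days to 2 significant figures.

26 days

Areal heat capacity C = ρ c_p D = 1030 × 4010 × 42.2 = 1.74×10^8 J/(m^2 K).
τ = C / λ = 1.74×10^8 / 23.5 = 7.42×10^6 s.
Fraction reached: 1 − e^(−t/τ) = 0.26 ⇒ t = −τ ln(1 − 0.26) = τ × 0.301.
t = 2.23×10^6 s = 25.8 days.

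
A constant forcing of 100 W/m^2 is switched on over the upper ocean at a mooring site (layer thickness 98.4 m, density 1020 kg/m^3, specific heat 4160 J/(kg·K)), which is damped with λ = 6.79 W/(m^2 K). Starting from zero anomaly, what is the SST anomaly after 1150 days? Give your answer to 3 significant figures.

Areal heat capacity C = ρ c_p D = 1020 × 4160 × 98.4 = 4.18×10^8 J/(m^2 K).
τ = C / λ = 4.18×10^8 / 6.79 = 6.15×10^7 s.
Equilibrium anomaly ΔT_eq = F / λ = 100 / 6.79 = 14.7 K.
t = 1150 days = 9.94×10^7 s, so t/τ = 1.62.
ΔT(t) = ΔT_eq (1 − e^(−t/τ)) = 14.7 × (1 − e^−1.62) = 11.8 K.

11.8 K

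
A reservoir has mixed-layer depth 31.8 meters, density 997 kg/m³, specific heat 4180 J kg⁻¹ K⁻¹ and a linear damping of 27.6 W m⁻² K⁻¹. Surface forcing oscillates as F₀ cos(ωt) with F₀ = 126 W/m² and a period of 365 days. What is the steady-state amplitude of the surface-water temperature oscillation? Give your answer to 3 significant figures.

3.30 K

Areal heat capacity C = ρ c_p D = 997 × 4180 × 31.8 = 1.33×10^8 J/(m^2 K).
Angular frequency ω = 2π / T = 2π / 3.15×10^7 s = 1.99×10^-7 s⁻¹.
√((Cω)² + λ²) = √((26.4)² + 27.6²) = 38.2 W/(m²·K).
Amplitude A = F₀ / √((Cω)²+λ²) = 126 / 38.2 = 3.30 K.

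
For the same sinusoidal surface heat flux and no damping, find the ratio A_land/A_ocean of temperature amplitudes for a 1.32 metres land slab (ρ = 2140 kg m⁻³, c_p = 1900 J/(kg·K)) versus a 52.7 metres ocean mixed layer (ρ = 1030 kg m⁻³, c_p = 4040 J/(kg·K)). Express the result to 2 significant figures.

C_ocean = 1030 × 4040 × 52.7 = 2.19×10^8 J/(m²·K).
C_land = 2140 × 1900 × 1.32 = 5.37×10^6 J/(m²·K).
Undamped amplitude ∝ 1/C, so A_land/A_ocean = C_ocean/C_land = 40.9.

41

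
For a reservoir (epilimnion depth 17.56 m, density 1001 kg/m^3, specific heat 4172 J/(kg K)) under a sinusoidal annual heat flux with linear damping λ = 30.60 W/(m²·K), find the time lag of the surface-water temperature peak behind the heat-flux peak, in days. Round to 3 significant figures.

Areal heat capacity C = ρ c_p D = 1001 × 4172 × 17.56 = 7.33×10^7 J/(m^2 K).
ω = 2π / 3.15×10^7 s = 1.99×10^-7 s⁻¹.
Phase lag φ = arctan(Cω/λ) = arctan(14.6/30.60) = 0.445 rad.
Time lag = φ / ω = 0.445 / 1.99×10^-7 = 2.24×10^6 s = 25.9 days.

25.9 days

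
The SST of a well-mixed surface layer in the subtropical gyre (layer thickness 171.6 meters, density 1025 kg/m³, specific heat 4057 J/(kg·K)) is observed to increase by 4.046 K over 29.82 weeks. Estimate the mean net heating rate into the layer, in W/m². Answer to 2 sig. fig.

160

Areal heat capacity C = ρ c_p D = 1025 × 4057 × 171.6 = 7.14×10^8 J m⁻² K⁻¹.
Required heat per unit area: Q = C ΔT = 7.14×10^8 × 4.046 = 2.89×10^9 J/m².
Flux F = Q / Δt = 2.89×10^9 / 1.80×10^7 s = 160 W/m².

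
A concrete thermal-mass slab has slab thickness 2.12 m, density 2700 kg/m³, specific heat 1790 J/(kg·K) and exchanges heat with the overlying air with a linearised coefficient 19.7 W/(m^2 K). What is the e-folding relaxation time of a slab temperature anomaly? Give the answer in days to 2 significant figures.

Areal heat capacity C = ρ c_p D = 2700 × 1790 × 2.12 = 1.02×10^7 J/(m^2 K).
Relaxation time τ = C / λ = 1.02×10^7 / 19.7 = 5.20×10^5 s.
In days: 5.20×10^5 s / (86400 s/day) = 6.02 days.

6.0 days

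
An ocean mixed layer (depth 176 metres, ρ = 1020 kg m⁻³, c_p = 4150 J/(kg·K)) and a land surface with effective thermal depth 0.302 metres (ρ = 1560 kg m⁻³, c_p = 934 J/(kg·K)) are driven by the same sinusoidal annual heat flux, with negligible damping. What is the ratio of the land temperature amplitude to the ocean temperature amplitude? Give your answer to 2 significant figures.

1700

C_ocean = 1020 × 4150 × 176 = 7.45×10^8 J/(m²·K).
C_land = 1560 × 934 × 0.302 = 4.40×10^5 J/(m²·K).
Undamped amplitude ∝ 1/C, so A_land/A_ocean = C_ocean/C_land = 1690.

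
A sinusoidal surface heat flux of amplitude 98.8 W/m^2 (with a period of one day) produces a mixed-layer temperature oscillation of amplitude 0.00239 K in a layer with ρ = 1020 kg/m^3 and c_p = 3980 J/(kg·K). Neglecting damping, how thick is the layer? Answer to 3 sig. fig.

ω = 2π / 86400 s = 7.27×10^-5 s⁻¹.
Required C = F₀ / (A ω) = 98.8 / (0.00239 × 7.27×10^-5) = 5.68×10^8 J/(m²·K).
D = C / (ρ c_p) = 5.68×10^8 / (1020 × 3980) = 140 m.

140 m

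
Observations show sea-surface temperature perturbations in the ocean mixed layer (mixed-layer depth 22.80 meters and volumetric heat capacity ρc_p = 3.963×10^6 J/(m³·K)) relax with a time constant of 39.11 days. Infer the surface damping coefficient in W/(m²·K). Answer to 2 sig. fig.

27

Areal heat capacity C = ρc_p × D = 3.963×10^6 × 22.80 = 9.04×10^7 J/(m^2 K).
τ = 39.11 days = 3.38×10^6 s.
λ = C / τ = 9.04×10^7 / 3.38×10^6 = 26.7 W/(m²·K).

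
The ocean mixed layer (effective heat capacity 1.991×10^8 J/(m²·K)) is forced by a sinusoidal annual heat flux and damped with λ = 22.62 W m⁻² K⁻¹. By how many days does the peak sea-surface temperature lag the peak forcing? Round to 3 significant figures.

61.1 days

Areal heat capacity C = 1.991×10^8 J/(m²·K) (given).
ω = 2π / 3.15×10^7 s = 1.99×10^-7 s⁻¹.
Phase lag φ = arctan(Cω/λ) = arctan(39.7/22.62) = 1.05 rad.
Time lag = φ / ω = 1.05 / 1.99×10^-7 = 5.28×10^6 s = 61.1 days.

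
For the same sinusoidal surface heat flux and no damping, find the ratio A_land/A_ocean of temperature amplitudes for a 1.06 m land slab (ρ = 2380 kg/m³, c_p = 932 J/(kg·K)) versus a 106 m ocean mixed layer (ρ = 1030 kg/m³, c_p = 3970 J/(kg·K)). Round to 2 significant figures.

180

C_ocean = 1030 × 3970 × 106 = 4.33×10^8 J/(m²·K).
C_land = 2380 × 932 × 1.06 = 2.35×10^6 J/(m²·K).
Undamped amplitude ∝ 1/C, so A_land/A_ocean = C_ocean/C_land = 184.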